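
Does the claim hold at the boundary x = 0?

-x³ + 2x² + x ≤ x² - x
x = 0: LHS = -0³ + 2·0² + 0 = 0, RHS = 0² - 0 = 0; 0 ≤ 0 — holds

The relation is satisfied at x = 0.

Answer: Yes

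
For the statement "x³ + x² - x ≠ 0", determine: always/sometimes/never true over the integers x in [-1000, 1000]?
Holds at x = 1: LHS = 1³ + 1² - 1 = 1; 1 ≠ 0 — holds
Fails at x = 0: LHS = 0³ + 0² - 0 = 0; 0 ≠ 0 — FAILS
It is satisfied by some integers in the range but not all.

Answer: Sometimes true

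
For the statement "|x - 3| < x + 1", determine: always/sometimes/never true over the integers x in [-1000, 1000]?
Holds at x = 2: LHS = |2 - 3| = |-1| = 1, RHS = 2 + 1 = 3; 1 < 3 — holds
Fails at x = 0: LHS = |0 - 3| = |-3| = 3, RHS = 0 + 1 = 1; 3 < 1 — FAILS
It is satisfied by some integers in the range but not all.

Answer: Sometimes true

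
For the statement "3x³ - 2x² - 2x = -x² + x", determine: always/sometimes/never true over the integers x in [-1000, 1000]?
Holds at x = 0: LHS = 3·0³ - 2·0² - 2·0 = 0, RHS = -0² + 0 = 0; 0 = 0 — holds
Fails at x = 1: LHS = 3·1³ - 2·1² - 2·1 = -1, RHS = -1² + 1 = 0; -1 = 0 — FAILS
It is satisfied by some integers in the range but not all.

Answer: Sometimes true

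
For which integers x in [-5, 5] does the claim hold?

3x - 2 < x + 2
Holds for: {-5, -4, -3, -2, -1, 0, 1}
Fails for: {2, 3, 4, 5}

Answer: {-5, -4, -3, -2, -1, 0, 1}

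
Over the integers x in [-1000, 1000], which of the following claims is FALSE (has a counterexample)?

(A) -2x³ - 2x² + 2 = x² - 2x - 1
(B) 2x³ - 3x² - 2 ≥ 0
(A) x = 0: LHS = -2·0³ - 2·0² + 2 = 2, RHS = 0² - 2·0 - 1 = -1; 2 = -1 — FAILS
(B) x = 0: LHS = 2·0³ - 3·0² - 2 = -2; -2 ≥ 0 — FAILS

Answer: Both A and B are false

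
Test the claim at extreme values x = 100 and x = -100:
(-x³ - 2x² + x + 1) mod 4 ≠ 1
x = 100: LHS = (-100³ - 2·100² + 100 + 1) mod 4 = (-1019899) mod 4 = 1; 1 ≠ 1 — FAILS
x = -100: LHS = (-(-100)³ - 2·(-100)² + (-100) + 1) mod 4 = 979901 mod 4 = 1; 1 ≠ 1 — FAILS

Answer: No, fails for both x = 100 and x = -100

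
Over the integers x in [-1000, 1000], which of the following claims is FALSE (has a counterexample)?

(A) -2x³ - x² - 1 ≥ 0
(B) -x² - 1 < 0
(A) x = 0: LHS = -2·0³ - 0² - 1 = -1; -1 ≥ 0 — FAILS

(B) Over all integers in [-1000, 1000], LHS − RHS is largest at x = 0, where it equals -1:
x = 0: LHS = -0² - 1 = -1; -1 < 0 — holds
At the ends of the range:
x = -1000: LHS = -(-1000)² - 1 = -1000001; -1000001 < 0 — holds
x = 1000: LHS = -1000² - 1 = -1000001; -1000001 < 0 — holds
Hence LHS − RHS is never zero or positive, i.e. LHS < RHS throughout, so the relation holds for every integer in [-1000, 1000].

Only (A) has a counterexample.

Answer: A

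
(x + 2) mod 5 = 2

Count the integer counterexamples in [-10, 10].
Counterexamples in [-10, 10]: {-9, -8, -7, -6, -4, -3, -2, -1, 1, 2, 3, 4, 6, 7, 8, 9}.

Counting them gives 16 values.

Answer: 16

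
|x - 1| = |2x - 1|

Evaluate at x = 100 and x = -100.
x = 100: LHS = |100 - 1| = |99| = 99, RHS = |2·100 - 1| = |199| = 199; 99 = 199 — FAILS
x = -100: LHS = |(-100) - 1| = |-101| = 101, RHS = |2·(-100) - 1| = |-201| = 201; 101 = 201 — FAILS

Answer: No, fails for both x = 100 and x = -100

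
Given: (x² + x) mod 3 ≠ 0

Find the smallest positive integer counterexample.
Testing positive integers:
x = 1: LHS = (1² + 1) mod 3 = 2 mod 3 = 2; 2 ≠ 0 — holds
x = 2: LHS = (2² + 2) mod 3 = 6 mod 3 = 0; 0 ≠ 0 — FAILS  ← smallest positive counterexample

Answer: x = 2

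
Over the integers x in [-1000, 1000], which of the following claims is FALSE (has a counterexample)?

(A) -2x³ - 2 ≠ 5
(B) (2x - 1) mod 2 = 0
(A) Track d = LHS − RHS over the integers in [-1000, 1000]. Equality would need d = 0, but d changes sign only between consecutive integers, jumping over 0:
x = -2: LHS = -2·(-2)³ - 2 = 14; 14 ≠ 5 — holds  (d = 9)
x = -1: LHS = -2·(-1)³ - 2 = 0; 0 ≠ 5 — holds  (d = -5)
Away from these crossings d keeps a constant sign, and checking every integer in [-1000, 1000] confirms d ≠ 0 throughout. Hence the two sides are never equal, so the relation holds for every integer in [-1000, 1000].

(B) x = 0: LHS = (2·0 - 1) mod 2 = (-1) mod 2 = 1; 1 = 0 — FAILS

Only (B) has a counterexample.

Answer: B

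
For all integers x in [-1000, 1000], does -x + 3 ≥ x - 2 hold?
The claim fails at x = 3:
x = 3: LHS = -3 + 3 = 0, RHS = 3 - 2 = 1; 0 ≥ 1 — FAILS

Because a single integer refutes it, the statement is false.

Answer: False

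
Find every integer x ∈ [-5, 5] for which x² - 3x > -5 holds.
Over all integers in [-5, 5], LHS − RHS is smallest at x = 1, where it equals 3:
x = 1: LHS = 1² - 3·1 = -2; -2 > -5 — holds
At the ends of the range:
x = -5: LHS = (-5)² - 3·(-5) = 40; 40 > -5 — holds
x = 5: LHS = 5² - 3·5 = 10; 10 > -5 — holds
Hence LHS − RHS is never zero or negative, i.e. LHS > RHS throughout, so the relation holds for every integer in [-5, 5].

Answer: All integers in [-5, 5]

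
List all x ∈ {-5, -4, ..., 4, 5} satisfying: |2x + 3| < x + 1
Over all integers in [-5, 5], LHS − RHS is smallest at x = -1, where it equals 1:
x = -1: LHS = |2·(-1) + 3| = |1| = 1, RHS = (-1) + 1 = 0; 1 < 0 — FAILS
At the ends of the range:
x = -5: LHS = |2·(-5) + 3| = |-7| = 7, RHS = (-5) + 1 = -4; 7 < -4 — FAILS
x = 5: LHS = |2·5 + 3| = |13| = 13, RHS = 5 + 1 = 6; 13 < 6 — FAILS
Hence LHS − RHS is never negative, i.e. LHS ≥ RHS throughout, so the claimed relation (<) fails for every integer in [-5, 5].

Answer: None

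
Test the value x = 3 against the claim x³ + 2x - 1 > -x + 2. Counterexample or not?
Substitute x = 3 into the relation:
x = 3: LHS = 3³ + 2·3 - 1 = 32, RHS = -3 + 2 = -1; 32 > -1 — holds

The claim holds here, so x = 3 is not a counterexample. (A counterexample exists elsewhere, e.g. x = 0.)

Answer: No, x = 3 is not a counterexample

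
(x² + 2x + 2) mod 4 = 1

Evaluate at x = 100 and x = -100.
x = 100: LHS = (100² + 2·100 + 2) mod 4 = 10202 mod 4 = 2; 2 = 1 — FAILS
x = -100: LHS = ((-100)² + 2·(-100) + 2) mod 4 = 9802 mod 4 = 2; 2 = 1 — FAILS

Answer: No, fails for both x = 100 and x = -100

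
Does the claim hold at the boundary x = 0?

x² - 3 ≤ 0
x = 0: LHS = 0² - 3 = -3; -3 ≤ 0 — holds

The relation is satisfied at x = 0.

Answer: Yes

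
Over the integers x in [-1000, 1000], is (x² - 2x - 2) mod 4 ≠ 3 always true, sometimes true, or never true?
For a polynomial with integer coefficients, its value mod 4 depends only on x mod 4, so it suffices to check one representative of each residue class, x = 0, 1, 2, 3:
x = 0: LHS = (0² - 2·0 - 2) mod 4 = (-2) mod 4 = 2; 2 ≠ 3 — holds
x = 1: LHS = (1² - 2·1 - 2) mod 4 = (-3) mod 4 = 1; 1 ≠ 3 — holds
x = 2: LHS = (2² - 2·2 - 2) mod 4 = (-2) mod 4 = 2; 2 ≠ 3 — holds
x = 3: LHS = (3² - 2·3 - 2) mod 4 = 1 mod 4 = 1; 1 ≠ 3 — holds
The relation holds in every residue class, so the relation holds for every integer in [-1000, 1000].

No counterexample exists.

Answer: Always true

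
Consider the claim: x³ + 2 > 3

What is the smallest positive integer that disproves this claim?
Testing positive integers:
x = 1: LHS = 1³ + 2 = 3; 3 > 3 — FAILS  ← smallest positive counterexample

Answer: x = 1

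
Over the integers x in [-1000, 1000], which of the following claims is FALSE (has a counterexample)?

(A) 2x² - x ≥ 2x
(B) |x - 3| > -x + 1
(A) x = 1: LHS = 2·1² - 1 = 1, RHS = 2·1 = 2; 1 ≥ 2 — FAILS

(B) Over all integers in [-1000, 1000], LHS − RHS is smallest at x = 0, where it equals 2:
x = 0: LHS = |0 - 3| = |-3| = 3, RHS = -0 + 1 = 1; 3 > 1 — holds
At the ends of the range:
x = -1000: LHS = |(-1000) - 3| = |-1003| = 1003, RHS = -(-1000) + 1 = 1001; 1003 > 1001 — holds
x = 1000: LHS = |1000 - 3| = |997| = 997, RHS = -1000 + 1 = -999; 997 > -999 — holds
Hence LHS − RHS is never zero or negative, i.e. LHS > RHS throughout, so the relation holds for every integer in [-1000, 1000].

Only (A) has a counterexample.

Answer: A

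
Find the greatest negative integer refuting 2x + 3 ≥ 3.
Testing negative integers from -1 downward:
x = -1: LHS = 2·(-1) + 3 = 1; 1 ≥ 3 — FAILS  ← closest negative counterexample to 0

Answer: x = -1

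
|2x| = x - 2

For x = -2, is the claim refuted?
Substitute x = -2 into the relation:
x = -2: LHS = |2·(-2)| = |-4| = 4, RHS = (-2) - 2 = -4; 4 = -4 — FAILS

Since the claim fails at x = -2, this value is a counterexample.

Answer: Yes, x = -2 is a counterexample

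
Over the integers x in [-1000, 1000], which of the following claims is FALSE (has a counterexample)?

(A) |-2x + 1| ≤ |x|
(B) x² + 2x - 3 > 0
(A) x = 0: LHS = |-2·0 + 1| = |1| = 1, RHS = |0| = 0; 1 ≤ 0 — FAILS
(B) x = 0: LHS = 0² + 2·0 - 3 = -3; -3 > 0 — FAILS

Answer: Both A and B are false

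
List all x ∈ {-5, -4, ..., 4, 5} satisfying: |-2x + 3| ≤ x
Holds for: {1, 2, 3}
Fails for: {-5, -4, -3, -2, -1, 0, 4, 5}

Answer: {1, 2, 3}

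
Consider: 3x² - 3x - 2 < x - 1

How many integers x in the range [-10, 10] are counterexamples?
Counterexamples in [-10, 10]: {-10, -9, -8, -7, -6, -5, -4, -3, -2, -1, 2, 3, 4, 5, 6, 7, 8, 9, 10}.

Counting them gives 19 values.

Answer: 19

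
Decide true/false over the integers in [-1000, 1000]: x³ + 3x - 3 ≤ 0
The claim fails at x = 1:
x = 1: LHS = 1³ + 3·1 - 3 = 1; 1 ≤ 0 — FAILS

Because a single integer refutes it, the statement is false.

Answer: False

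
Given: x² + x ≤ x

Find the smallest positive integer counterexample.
Testing positive integers:
x = 1: LHS = 1² + 1 = 2; 2 ≤ 1 — FAILS  ← smallest positive counterexample

Answer: x = 1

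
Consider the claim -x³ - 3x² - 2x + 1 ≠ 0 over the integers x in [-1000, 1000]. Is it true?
Track d = LHS − RHS over the integers in [-1000, 1000]. Equality would need d = 0, but d changes sign only between consecutive integers, jumping over 0:
x = 0: LHS = -0³ - 3·0² - 2·0 + 1 = 1; 1 ≠ 0 — holds  (d = 1)
x = 1: LHS = -1³ - 3·1² - 2·1 + 1 = -5; -5 ≠ 0 — holds  (d = -5)
Away from these crossings d keeps a constant sign, and checking every integer in [-1000, 1000] confirms d ≠ 0 throughout. Hence the two sides are never equal, so the relation holds for every integer in [-1000, 1000].

No counterexample exists.

Answer: True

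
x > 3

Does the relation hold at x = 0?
x = 0: 0 > 3 — FAILS

The relation fails at x = 0, so x = 0 is a counterexample.

Answer: No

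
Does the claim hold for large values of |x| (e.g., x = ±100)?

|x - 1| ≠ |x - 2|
x = 100: LHS = |100 - 1| = |99| = 99, RHS = |100 - 2| = |98| = 98; 99 ≠ 98 — holds
x = -100: LHS = |(-100) - 1| = |-101| = 101, RHS = |(-100) - 2| = |-102| = 102; 101 ≠ 102 — holds

Answer: Yes, holds for both x = 100 and x = -100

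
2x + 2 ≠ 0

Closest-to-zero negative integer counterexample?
Testing negative integers from -1 downward:
x = -1: LHS = 2·(-1) + 2 = 0; 0 ≠ 0 — FAILS  ← closest negative counterexample to 0

Answer: x = -1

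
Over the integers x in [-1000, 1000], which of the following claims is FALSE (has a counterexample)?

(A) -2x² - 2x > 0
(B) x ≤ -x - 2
(A) x = 0: LHS = -2·0² - 2·0 = 0; 0 > 0 — FAILS
(B) x = 0: RHS = -0 - 2 = -2; 0 ≤ -2 — FAILS

Answer: Both A and B are false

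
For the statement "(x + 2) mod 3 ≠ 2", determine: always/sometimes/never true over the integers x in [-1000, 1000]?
Holds at x = 1: LHS = (1 + 2) mod 3 = 3 mod 3 = 0; 0 ≠ 2 — holds
Fails at x = 0: LHS = (0 + 2) mod 3 = 2 mod 3 = 2; 2 ≠ 2 — FAILS
It is satisfied by some integers in the range but not all.

Answer: Sometimes true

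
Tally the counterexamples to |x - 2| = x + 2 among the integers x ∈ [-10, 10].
Counterexamples in [-10, 10]: {-10, -9, -8, -7, -6, -5, -4, -3, -2, -1, 1, 2, 3, 4, 5, 6, 7, 8, 9, 10}.

Counting them gives 20 values.

Answer: 20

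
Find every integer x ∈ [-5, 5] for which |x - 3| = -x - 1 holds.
Over all integers in [-5, 5], LHS − RHS is always positive; it is smallest at x = 0, where it equals 4:
x = 0: LHS = |0 - 3| = |-3| = 3, RHS = -0 - 1 = -1; 3 = -1 — FAILS
At the ends of the range:
x = -5: LHS = |(-5) - 3| = |-8| = 8, RHS = -(-5) - 1 = 4; 8 = 4 — FAILS
x = 5: LHS = |5 - 3| = |2| = 2, RHS = -5 - 1 = -6; 2 = -6 — FAILS
Hence LHS − RHS is never 0, i.e. the two sides are never equal, so the claimed relation (=) fails for every integer in [-5, 5].

Answer: None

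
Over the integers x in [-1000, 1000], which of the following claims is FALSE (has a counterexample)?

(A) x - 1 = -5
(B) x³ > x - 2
(A) x = 0: LHS = 0 - 1 = -1; -1 = -5 — FAILS
(B) x = -2: LHS = (-2)³ = -8, RHS = (-2) - 2 = -4; -8 > -4 — FAILS

Answer: Both A and B are false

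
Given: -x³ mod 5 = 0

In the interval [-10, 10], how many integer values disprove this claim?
Counterexamples in [-10, 10]: {-9, -8, -7, -6, -4, -3, -2, -1, 1, 2, 3, 4, 6, 7, 8, 9}.

Counting them gives 16 values.

Answer: 16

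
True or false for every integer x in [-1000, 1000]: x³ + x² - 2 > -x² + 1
The claim fails at x = 0:
x = 0: LHS = 0³ + 0² - 2 = -2, RHS = -0² + 1 = 1; -2 > 1 — FAILS

Because a single integer refutes it, the statement is false.

Answer: False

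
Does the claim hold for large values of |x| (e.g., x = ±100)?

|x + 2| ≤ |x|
x = 100: LHS = |100 + 2| = |102| = 102, RHS = |100| = 100; 102 ≤ 100 — FAILS
x = -100: LHS = |(-100) + 2| = |-98| = 98, RHS = |-100| = 100; 98 ≤ 100 — holds

Answer: Partially: fails for x = 100, holds for x = -100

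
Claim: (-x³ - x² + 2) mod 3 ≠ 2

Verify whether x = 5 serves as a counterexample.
Substitute x = 5 into the relation:
x = 5: LHS = (-5³ - 5² + 2) mod 3 = (-148) mod 3 = 2; 2 ≠ 2 — FAILS

Since the claim fails at x = 5, this value is a counterexample.

Answer: Yes, x = 5 is a counterexample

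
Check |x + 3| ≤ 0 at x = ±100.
x = 100: LHS = |100 + 3| = |103| = 103; 103 ≤ 0 — FAILS
x = -100: LHS = |(-100) + 3| = |-97| = 97; 97 ≤ 0 — FAILS

Answer: No, fails for both x = 100 and x = -100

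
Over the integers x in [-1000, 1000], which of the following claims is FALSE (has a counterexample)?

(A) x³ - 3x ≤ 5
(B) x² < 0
(A) x = 3: LHS = 3³ - 3·3 = 18; 18 ≤ 5 — FAILS
(B) x = 0: LHS = 0² = 0; 0 < 0 — FAILS

Answer: Both A and B are false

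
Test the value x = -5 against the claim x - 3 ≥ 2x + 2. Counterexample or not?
Substitute x = -5 into the relation:
x = -5: LHS = (-5) - 3 = -8, RHS = 2·(-5) + 2 = -8; -8 ≥ -8 — holds

The claim holds here, so x = -5 is not a counterexample. (A counterexample exists elsewhere, e.g. x = 0.)

Answer: No, x = -5 is not a counterexample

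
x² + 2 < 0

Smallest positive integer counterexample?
Testing positive integers:
x = 1: LHS = 1² + 2 = 3; 3 < 0 — FAILS  ← smallest positive counterexample

Answer: x = 1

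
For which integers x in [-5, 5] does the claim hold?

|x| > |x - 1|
Holds for: {1, 2, 3, 4, 5}
Fails for: {-5, -4, -3, -2, -1, 0}

Answer: {1, 2, 3, 4, 5}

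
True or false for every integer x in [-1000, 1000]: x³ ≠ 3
Track d = LHS − RHS over the integers in [-1000, 1000]. Equality would need d = 0, but d changes sign only between consecutive integers, jumping over 0:
x = 1: LHS = 1³ = 1; 1 ≠ 3 — holds  (d = -2)
x = 2: LHS = 2³ = 8; 8 ≠ 3 — holds  (d = 5)
Away from these crossings d keeps a constant sign, and checking every integer in [-1000, 1000] confirms d ≠ 0 throughout. Hence the two sides are never equal, so the relation holds for every integer in [-1000, 1000].

No counterexample exists.

Answer: True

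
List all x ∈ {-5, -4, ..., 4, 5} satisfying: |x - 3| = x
Track d = LHS − RHS over the integers in [-5, 5]. Equality would need d = 0, but d changes sign only between consecutive integers, jumping over 0:
x = 1: LHS = |1 - 3| = |-2| = 2; 2 = 1 — FAILS  (d = 1)
x = 2: LHS = |2 - 3| = |-1| = 1; 1 = 2 — FAILS  (d = -1)
Away from these crossings d keeps a constant sign, and checking every integer in [-5, 5] confirms d ≠ 0 throughout. Hence the two sides are never equal, so the claimed relation (=) fails for every integer in [-5, 5].

Answer: None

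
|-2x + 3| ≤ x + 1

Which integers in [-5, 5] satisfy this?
Holds for: {1, 2, 3, 4}
Fails for: {-5, -4, -3, -2, -1, 0, 5}

Answer: {1, 2, 3, 4}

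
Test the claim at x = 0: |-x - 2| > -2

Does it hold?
x = 0: LHS = |-0 - 2| = |-2| = 2; 2 > -2 — holds

The relation is satisfied at x = 0.

Answer: Yes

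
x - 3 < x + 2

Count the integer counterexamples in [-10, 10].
Over all integers in [-10, 10], LHS − RHS is largest at x = 0, where it equals -5:
x = 0: LHS = 0 - 3 = -3, RHS = 0 + 2 = 2; -3 < 2 — holds
At the ends of the range:
x = -10: LHS = (-10) - 3 = -13, RHS = (-10) + 2 = -8; -13 < -8 — holds
x = 10: LHS = 10 - 3 = 7, RHS = 10 + 2 = 12; 7 < 12 — holds
Hence LHS − RHS is never zero or positive, i.e. LHS < RHS throughout, so the relation holds for every integer in [-10, 10].

No counterexample appears in that range.

Answer: 0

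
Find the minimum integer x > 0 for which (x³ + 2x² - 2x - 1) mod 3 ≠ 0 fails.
Testing positive integers:
x = 1: LHS = (1³ + 2·1² - 2·1 - 1) mod 3 = 0 mod 3 = 0; 0 ≠ 0 — FAILS  ← smallest positive counterexample

Answer: x = 1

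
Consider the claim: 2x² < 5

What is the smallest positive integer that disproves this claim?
Testing positive integers:
x = 1: LHS = 2·1² = 2; 2 < 5 — holds
x = 2: LHS = 2·2² = 8; 8 < 5 — FAILS  ← smallest positive counterexample

Answer: x = 2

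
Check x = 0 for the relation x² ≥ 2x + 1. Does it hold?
x = 0: LHS = 0² = 0, RHS = 2·0 + 1 = 1; 0 ≥ 1 — FAILS

The relation fails at x = 0, so x = 0 is a counterexample.

Answer: No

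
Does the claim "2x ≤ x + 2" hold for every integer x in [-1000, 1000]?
The claim fails at x = 3:
x = 3: LHS = 2·3 = 6, RHS = 3 + 2 = 5; 6 ≤ 5 — FAILS

Because a single integer refutes it, the statement is false.

Answer: False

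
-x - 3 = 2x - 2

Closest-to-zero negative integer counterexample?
Testing negative integers from -1 downward:
x = -1: LHS = -(-1) - 3 = -2, RHS = 2·(-1) - 2 = -4; -2 = -4 — FAILS  ← closest negative counterexample to 0

Answer: x = -1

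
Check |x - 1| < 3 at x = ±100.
x = 100: LHS = |100 - 1| = |99| = 99; 99 < 3 — FAILS
x = -100: LHS = |(-100) - 1| = |-101| = 101; 101 < 3 — FAILS

Answer: No, fails for both x = 100 and x = -100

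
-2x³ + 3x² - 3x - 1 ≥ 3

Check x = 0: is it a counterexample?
Substitute x = 0 into the relation:
x = 0: LHS = -2·0³ + 3·0² - 3·0 - 1 = -1; -1 ≥ 3 — FAILS

Since the claim fails at x = 0, this value is a counterexample.

Answer: Yes, x = 0 is a counterexample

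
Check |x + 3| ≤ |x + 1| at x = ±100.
x = 100: LHS = |100 + 3| = |103| = 103, RHS = |100 + 1| = |101| = 101; 103 ≤ 101 — FAILS
x = -100: LHS = |(-100) + 3| = |-97| = 97, RHS = |(-100) + 1| = |-99| = 99; 97 ≤ 99 — holds

Answer: Partially: fails for x = 100, holds for x = -100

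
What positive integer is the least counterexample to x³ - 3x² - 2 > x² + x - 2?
Testing positive integers:
x = 1: LHS = 1³ - 3·1² - 2 = -4, RHS = 1² + 1 - 2 = 0; -4 > 0 — FAILS  ← smallest positive counterexample

Answer: x = 1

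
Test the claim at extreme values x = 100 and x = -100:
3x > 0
x = 100: LHS = 3·100 = 300; 300 > 0 — holds
x = -100: LHS = 3·(-100) = -300; -300 > 0 — FAILS

Answer: Partially: holds for x = 100, fails for x = -100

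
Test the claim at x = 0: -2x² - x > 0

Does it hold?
x = 0: LHS = -2·0² - 0 = 0; 0 > 0 — FAILS

The relation fails at x = 0, so x = 0 is a counterexample.

Answer: No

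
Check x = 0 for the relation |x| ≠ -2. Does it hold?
x = 0: LHS = |0| = 0; 0 ≠ -2 — holds

The relation is satisfied at x = 0.

Answer: Yes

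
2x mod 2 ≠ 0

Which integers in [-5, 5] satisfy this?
For a polynomial with integer coefficients, its value mod 2 depends only on x mod 2, so it suffices to check one representative of each residue class, x = 0, 1:
x = 0: LHS = (2·0) mod 2 = 0 mod 2 = 0; 0 ≠ 0 — FAILS
x = 1: LHS = (2·1) mod 2 = 2 mod 2 = 0; 0 ≠ 0 — FAILS
The relation fails in every residue class, so the claimed relation (≠) fails for every integer in [-5, 5].

Answer: None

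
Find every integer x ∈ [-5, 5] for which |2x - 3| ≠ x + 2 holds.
Holds for: {-5, -4, -3, -2, -1, 0, 1, 2, 3, 4}
Fails for: {5}

Answer: {-5, -4, -3, -2, -1, 0, 1, 2, 3, 4}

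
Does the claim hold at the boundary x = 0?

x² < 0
x = 0: LHS = 0² = 0; 0 < 0 — FAILS

The relation fails at x = 0, so x = 0 is a counterexample.

Answer: No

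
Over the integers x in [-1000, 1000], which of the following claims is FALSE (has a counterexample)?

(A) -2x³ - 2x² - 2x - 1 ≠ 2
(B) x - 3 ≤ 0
(A) Track d = LHS − RHS over the integers in [-1000, 1000]. Equality would need d = 0, but d changes sign only between consecutive integers, jumping over 0:
x = -2: LHS = -2·(-2)³ - 2·(-2)² - 2·(-2) - 1 = 11; 11 ≠ 2 — holds  (d = 9)
x = -1: LHS = -2·(-1)³ - 2·(-1)² - 2·(-1) - 1 = 1; 1 ≠ 2 — holds  (d = -1)
Away from these crossings d keeps a constant sign, and checking every integer in [-1000, 1000] confirms d ≠ 0 throughout. Hence the two sides are never equal, so the relation holds for every integer in [-1000, 1000].

(B) x = 4: LHS = 4 - 3 = 1; 1 ≤ 0 — FAILS

Only (B) has a counterexample.

Answer: B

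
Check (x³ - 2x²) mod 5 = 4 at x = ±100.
x = 100: LHS = (100³ - 2·100²) mod 5 = 980000 mod 5 = 0; 0 = 4 — FAILS
x = -100: LHS = ((-100)³ - 2·(-100)²) mod 5 = (-1020000) mod 5 = 0; 0 = 4 — FAILS

Answer: No, fails for both x = 100 and x = -100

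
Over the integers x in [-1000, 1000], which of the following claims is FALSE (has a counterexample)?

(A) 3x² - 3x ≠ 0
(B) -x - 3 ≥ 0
(A) x = 0: LHS = 3·0² - 3·0 = 0; 0 ≠ 0 — FAILS
(B) x = 0: LHS = -0 - 3 = -3; -3 ≥ 0 — FAILS

Answer: Both A and B are false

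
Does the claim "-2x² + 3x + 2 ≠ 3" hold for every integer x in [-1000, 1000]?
The claim fails at x = 1:
x = 1: LHS = -2·1² + 3·1 + 2 = 3; 3 ≠ 3 — FAILS

Because a single integer refutes it, the statement is false.

Answer: False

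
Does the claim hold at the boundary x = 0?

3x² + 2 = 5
x = 0: LHS = 3·0² + 2 = 2; 2 = 5 — FAILS

The relation fails at x = 0, so x = 0 is a counterexample.

Answer: No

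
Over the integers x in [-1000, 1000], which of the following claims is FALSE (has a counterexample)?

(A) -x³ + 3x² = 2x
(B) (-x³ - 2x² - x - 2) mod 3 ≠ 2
(A) x = -1: LHS = -(-1)³ + 3·(-1)² = 4, RHS = 2·(-1) = -2; 4 = -2 — FAILS

(B) For a polynomial with integer coefficients, its value mod 3 depends only on x mod 3, so it suffices to check one representative of each residue class, x = 0, 1, 2:
x = 0: LHS = (-0³ - 2·0² - 0 - 2) mod 3 = (-2) mod 3 = 1; 1 ≠ 2 — holds
x = 1: LHS = (-1³ - 2·1² - 1 - 2) mod 3 = (-6) mod 3 = 0; 0 ≠ 2 — holds
x = 2: LHS = (-2³ - 2·2² - 2 - 2) mod 3 = (-20) mod 3 = 1; 1 ≠ 2 — holds
The relation holds in every residue class, so the relation holds for every integer in [-1000, 1000].

Only (A) has a counterexample.

Answer: A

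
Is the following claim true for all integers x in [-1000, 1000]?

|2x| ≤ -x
The claim fails at x = 1:
x = 1: LHS = |2·1| = |2| = 2; 2 ≤ -1 — FAILS

Because a single integer refutes it, the statement is false.

Answer: False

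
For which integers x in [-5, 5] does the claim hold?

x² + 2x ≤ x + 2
Holds for: {-2, -1, 0, 1}
Fails for: {-5, -4, -3, 2, 3, 4, 5}

Answer: {-2, -1, 0, 1}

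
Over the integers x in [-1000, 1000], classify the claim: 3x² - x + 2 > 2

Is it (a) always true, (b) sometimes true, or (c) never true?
Holds at x = 1: LHS = 3·1² - 1 + 2 = 4; 4 > 2 — holds
Fails at x = 0: LHS = 3·0² - 0 + 2 = 2; 2 > 2 — FAILS
It is satisfied by some integers in the range but not all.

Answer: Sometimes true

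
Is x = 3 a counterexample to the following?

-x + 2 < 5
Substitute x = 3 into the relation:
x = 3: LHS = -3 + 2 = -1; -1 < 5 — holds

The claim holds here, so x = 3 is not a counterexample. (A counterexample exists elsewhere, e.g. x = -3.)

Answer: No, x = 3 is not a counterexample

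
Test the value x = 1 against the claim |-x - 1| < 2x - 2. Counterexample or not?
Substitute x = 1 into the relation:
x = 1: LHS = |-1 - 1| = |-2| = 2, RHS = 2·1 - 2 = 0; 2 < 0 — FAILS

Since the claim fails at x = 1, this value is a counterexample.

Answer: Yes, x = 1 is a counterexample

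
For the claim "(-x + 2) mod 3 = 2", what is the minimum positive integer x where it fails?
Testing positive integers:
x = 1: LHS = (-1 + 2) mod 3 = 1 mod 3 = 1; 1 = 2 — FAILS  ← smallest positive counterexample

Answer: x = 1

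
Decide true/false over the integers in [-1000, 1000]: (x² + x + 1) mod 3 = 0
The claim fails at x = 0:
x = 0: LHS = (0² + 0 + 1) mod 3 = 1 mod 3 = 1; 1 = 0 — FAILS

Because a single integer refutes it, the statement is false.

Answer: False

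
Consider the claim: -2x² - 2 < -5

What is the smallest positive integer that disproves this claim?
Testing positive integers:
x = 1: LHS = -2·1² - 2 = -4; -4 < -5 — FAILS  ← smallest positive counterexample

Answer: x = 1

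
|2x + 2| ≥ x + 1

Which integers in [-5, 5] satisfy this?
Over all integers in [-5, 5], LHS − RHS is smallest at x = -1, where it equals 0:
x = -1: LHS = |2·(-1) + 2| = |0| = 0, RHS = (-1) + 1 = 0; 0 ≥ 0 — holds
At the ends of the range:
x = -5: LHS = |2·(-5) + 2| = |-8| = 8, RHS = (-5) + 1 = -4; 8 ≥ -4 — holds
x = 5: LHS = |2·5 + 2| = |12| = 12, RHS = 5 + 1 = 6; 12 ≥ 6 — holds
Hence LHS − RHS is never negative, i.e. LHS ≥ RHS throughout, so the relation holds for every integer in [-5, 5].

Answer: All integers in [-5, 5]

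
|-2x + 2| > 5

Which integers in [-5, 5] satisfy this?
Holds for: {-5, -4, -3, -2, 4, 5}
Fails for: {-1, 0, 1, 2, 3}

Answer: {-5, -4, -3, -2, 4, 5}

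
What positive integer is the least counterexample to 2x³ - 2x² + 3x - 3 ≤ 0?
Testing positive integers:
x = 1: LHS = 2·1³ - 2·1² + 3·1 - 3 = 0; 0 ≤ 0 — holds
x = 2: LHS = 2·2³ - 2·2² + 3·2 - 3 = 11; 11 ≤ 0 — FAILS  ← smallest positive counterexample

Answer: x = 2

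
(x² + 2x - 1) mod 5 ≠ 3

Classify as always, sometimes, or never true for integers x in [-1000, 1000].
Holds at x = 0: LHS = (0² + 2·0 - 1) mod 5 = (-1) mod 5 = 4; 4 ≠ 3 — holds
Fails at x = -1: LHS = ((-1)² + 2·(-1) - 1) mod 5 = (-2) mod 5 = 3; 3 ≠ 3 — FAILS
It is satisfied by some integers in the range but not all.

Answer: Sometimes true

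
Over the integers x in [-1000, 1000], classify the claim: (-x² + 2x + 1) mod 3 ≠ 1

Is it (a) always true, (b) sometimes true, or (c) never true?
Holds at x = 1: LHS = (-1² + 2·1 + 1) mod 3 = 2 mod 3 = 2; 2 ≠ 1 — holds
Fails at x = 0: LHS = (-0² + 2·0 + 1) mod 3 = 1 mod 3 = 1; 1 ≠ 1 — FAILS
It is satisfied by some integers in the range but not all.

Answer: Sometimes true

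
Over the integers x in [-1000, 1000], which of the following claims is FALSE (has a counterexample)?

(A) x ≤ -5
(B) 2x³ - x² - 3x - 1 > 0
(A) x = 0: 0 ≤ -5 — FAILS
(B) x = 0: LHS = 2·0³ - 0² - 3·0 - 1 = -1; -1 > 0 — FAILS

Answer: Both A and B are false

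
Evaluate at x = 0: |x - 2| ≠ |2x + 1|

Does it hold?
x = 0: LHS = |0 - 2| = |-2| = 2, RHS = |2·0 + 1| = |1| = 1; 2 ≠ 1 — holds

The relation is satisfied at x = 0.

Answer: Yes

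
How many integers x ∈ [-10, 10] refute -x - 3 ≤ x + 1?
Counterexamples in [-10, 10]: {-10, -9, -8, -7, -6, -5, -4, -3}.

Counting them gives 8 values.

Answer: 8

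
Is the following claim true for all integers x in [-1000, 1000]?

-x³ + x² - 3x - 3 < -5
The claim fails at x = 0:
x = 0: LHS = -0³ + 0² - 3·0 - 3 = -3; -3 < -5 — FAILS

Because a single integer refutes it, the statement is false.

Answer: False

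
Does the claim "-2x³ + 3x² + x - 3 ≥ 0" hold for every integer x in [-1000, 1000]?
The claim fails at x = 0:
x = 0: LHS = -2·0³ + 3·0² + 0 - 3 = -3; -3 ≥ 0 — FAILS

Because a single integer refutes it, the statement is false.

Answer: False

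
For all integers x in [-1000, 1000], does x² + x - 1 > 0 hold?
The claim fails at x = 0:
x = 0: LHS = 0² + 0 - 1 = -1; -1 > 0 — FAILS

Because a single integer refutes it, the statement is false.

Answer: False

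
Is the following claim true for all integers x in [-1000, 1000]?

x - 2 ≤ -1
The claim fails at x = 2:
x = 2: LHS = 2 - 2 = 0; 0 ≤ -1 — FAILS

Because a single integer refutes it, the statement is false.

Answer: False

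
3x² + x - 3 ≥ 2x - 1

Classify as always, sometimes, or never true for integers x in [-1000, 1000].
Holds at x = 1: LHS = 3·1² + 1 - 3 = 1, RHS = 2·1 - 1 = 1; 1 ≥ 1 — holds
Fails at x = 0: LHS = 3·0² + 0 - 3 = -3, RHS = 2·0 - 1 = -1; -3 ≥ -1 — FAILS
It is satisfied by some integers in the range but not all.

Answer: Sometimes true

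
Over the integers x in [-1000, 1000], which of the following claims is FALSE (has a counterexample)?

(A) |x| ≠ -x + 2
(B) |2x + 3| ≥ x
(A) x = 1: LHS = |1| = 1, RHS = -1 + 2 = 1; 1 ≠ 1 — FAILS

(B) Over all integers in [-1000, 1000], LHS − RHS is smallest at x = -1, where it equals 2:
x = -1: LHS = |2·(-1) + 3| = |1| = 1; 1 ≥ -1 — holds
At the ends of the range:
x = -1000: LHS = |2·(-1000) + 3| = |-1997| = 1997; 1997 ≥ -1000 — holds
x = 1000: LHS = |2·1000 + 3| = |2003| = 2003; 2003 ≥ 1000 — holds
Hence LHS − RHS is never negative, i.e. LHS ≥ RHS throughout, so the relation holds for every integer in [-1000, 1000].

Only (A) has a counterexample.

Answer: A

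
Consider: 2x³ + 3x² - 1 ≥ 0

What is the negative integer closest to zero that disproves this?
Testing negative integers from -1 downward:
x = -1: LHS = 2·(-1)³ + 3·(-1)² - 1 = 0; 0 ≥ 0 — holds
x = -2: LHS = 2·(-2)³ + 3·(-2)² - 1 = -5; -5 ≥ 0 — FAILS  ← closest negative counterexample to 0

Answer: x = -2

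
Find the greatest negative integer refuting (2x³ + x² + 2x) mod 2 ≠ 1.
Testing negative integers from -1 downward:
x = -1: LHS = (2·(-1)³ + (-1)² + 2·(-1)) mod 2 = (-3) mod 2 = 1; 1 ≠ 1 — FAILS  ← closest negative counterexample to 0

Answer: x = -1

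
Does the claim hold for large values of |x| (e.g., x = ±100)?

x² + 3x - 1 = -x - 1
x = 100: LHS = 100² + 3·100 - 1 = 10299, RHS = -100 - 1 = -101; 10299 = -101 — FAILS
x = -100: LHS = (-100)² + 3·(-100) - 1 = 9699, RHS = -(-100) - 1 = 99; 9699 = 99 — FAILS

Answer: No, fails for both x = 100 and x = -100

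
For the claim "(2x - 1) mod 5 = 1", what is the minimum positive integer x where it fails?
Testing positive integers:
x = 1: LHS = (2·1 - 1) mod 5 = 1 mod 5 = 1; 1 = 1 — holds
x = 2: LHS = (2·2 - 1) mod 5 = 3 mod 5 = 3; 3 = 1 — FAILS  ← smallest positive counterexample

Answer: x = 2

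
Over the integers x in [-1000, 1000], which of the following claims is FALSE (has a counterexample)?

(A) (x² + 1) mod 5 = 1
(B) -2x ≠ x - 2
(A) x = 1: LHS = (1² + 1) mod 5 = 2 mod 5 = 2; 2 = 1 — FAILS

(B) Track d = LHS − RHS over the integers in [-1000, 1000]. Equality would need d = 0, but d changes sign only between consecutive integers, jumping over 0:
x = 0: LHS = -2·0 = 0, RHS = 0 - 2 = -2; 0 ≠ -2 — holds  (d = 2)
x = 1: LHS = -2·1 = -2, RHS = 1 - 2 = -1; -2 ≠ -1 — holds  (d = -1)
Away from these crossings d keeps a constant sign, and checking every integer in [-1000, 1000] confirms d ≠ 0 throughout. Hence the two sides are never equal, so the relation holds for every integer in [-1000, 1000].

Only (A) has a counterexample.

Answer: A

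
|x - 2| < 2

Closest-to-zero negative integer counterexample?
Testing negative integers from -1 downward:
x = -1: LHS = |(-1) - 2| = |-3| = 3; 3 < 2 — FAILS  ← closest negative counterexample to 0

Answer: x = -1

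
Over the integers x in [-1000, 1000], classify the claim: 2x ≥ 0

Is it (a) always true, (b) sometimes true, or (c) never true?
Holds at x = 0: LHS = 2·0 = 0; 0 ≥ 0 — holds
Fails at x = -1: LHS = 2·(-1) = -2; -2 ≥ 0 — FAILS
It is satisfied by some integers in the range but not all.

Answer: Sometimes true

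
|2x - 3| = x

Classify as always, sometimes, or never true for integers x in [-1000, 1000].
Holds at x = 1: LHS = |2·1 - 3| = |-1| = 1; 1 = 1 — holds
Fails at x = 0: LHS = |2·0 - 3| = |-3| = 3; 3 = 0 — FAILS
It is satisfied by some integers in the range but not all.

Answer: Sometimes true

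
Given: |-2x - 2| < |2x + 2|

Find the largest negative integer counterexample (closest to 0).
Testing negative integers from -1 downward:
x = -1: LHS = |-2·(-1) - 2| = |0| = 0, RHS = |2·(-1) + 2| = |0| = 0; 0 < 0 — FAILS  ← closest negative counterexample to 0

Answer: x = -1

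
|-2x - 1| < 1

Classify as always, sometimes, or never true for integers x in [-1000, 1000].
Over all integers in [-1000, 1000], LHS − RHS is smallest at x = 0, where it equals 0:
x = 0: LHS = |-2·0 - 1| = |-1| = 1; 1 < 1 — FAILS
At the ends of the range:
x = -1000: LHS = |-2·(-1000) - 1| = |1999| = 1999; 1999 < 1 — FAILS
x = 1000: LHS = |-2·1000 - 1| = |-2001| = 2001; 2001 < 1 — FAILS
Hence LHS − RHS is never negative, i.e. LHS ≥ RHS throughout, so the claimed relation (<) fails for every integer in [-1000, 1000].

No integer in the range satisfies it.

Answer: Never true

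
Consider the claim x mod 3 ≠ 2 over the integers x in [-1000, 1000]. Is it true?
The claim fails at x = -1:
x = -1: LHS = (-1) mod 3 = 2; 2 ≠ 2 — FAILS

Because a single integer refutes it, the statement is false.

Answer: False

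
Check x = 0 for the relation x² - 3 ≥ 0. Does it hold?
x = 0: LHS = 0² - 3 = -3; -3 ≥ 0 — FAILS

The relation fails at x = 0, so x = 0 is a counterexample.

Answer: No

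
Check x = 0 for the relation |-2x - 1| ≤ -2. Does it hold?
x = 0: LHS = |-2·0 - 1| = |-1| = 1; 1 ≤ -2 — FAILS

The relation fails at x = 0, so x = 0 is a counterexample.

Answer: No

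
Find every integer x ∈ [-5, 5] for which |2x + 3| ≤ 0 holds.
Over all integers in [-5, 5], LHS − RHS is smallest at x = -1, where it equals 1:
x = -1: LHS = |2·(-1) + 3| = |1| = 1; 1 ≤ 0 — FAILS
At the ends of the range:
x = -5: LHS = |2·(-5) + 3| = |-7| = 7; 7 ≤ 0 — FAILS
x = 5: LHS = |2·5 + 3| = |13| = 13; 13 ≤ 0 — FAILS
Hence LHS − RHS is never zero or negative, i.e. LHS > RHS throughout, so the claimed relation (≤) fails for every integer in [-5, 5].

Answer: None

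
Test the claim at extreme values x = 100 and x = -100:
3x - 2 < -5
x = 100: LHS = 3·100 - 2 = 298; 298 < -5 — FAILS
x = -100: LHS = 3·(-100) - 2 = -302; -302 < -5 — holds

Answer: Partially: fails for x = 100, holds for x = -100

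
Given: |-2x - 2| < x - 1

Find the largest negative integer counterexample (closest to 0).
Testing negative integers from -1 downward:
x = -1: LHS = |-2·(-1) - 2| = |0| = 0, RHS = (-1) - 1 = -2; 0 < -2 — FAILS  ← closest negative counterexample to 0

Answer: x = -1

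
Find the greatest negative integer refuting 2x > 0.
Testing negative integers from -1 downward:
x = -1: LHS = 2·(-1) = -2; -2 > 0 — FAILS  ← closest negative counterexample to 0

Answer: x = -1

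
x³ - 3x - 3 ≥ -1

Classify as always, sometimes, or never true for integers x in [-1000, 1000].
Holds at x = -1: LHS = (-1)³ - 3·(-1) - 3 = -1; -1 ≥ -1 — holds
Fails at x = 0: LHS = 0³ - 3·0 - 3 = -3; -3 ≥ -1 — FAILS
It is satisfied by some integers in the range but not all.

Answer: Sometimes true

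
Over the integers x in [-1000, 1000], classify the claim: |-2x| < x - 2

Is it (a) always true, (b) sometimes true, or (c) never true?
Over all integers in [-1000, 1000], LHS − RHS is smallest at x = 0, where it equals 2:
x = 0: LHS = |-2·0| = |0| = 0, RHS = 0 - 2 = -2; 0 < -2 — FAILS
At the ends of the range:
x = -1000: LHS = |-2·(-1000)| = |2000| = 2000, RHS = (-1000) - 2 = -1002; 2000 < -1002 — FAILS
x = 1000: LHS = |-2·1000| = |-2000| = 2000, RHS = 1000 - 2 = 998; 2000 < 998 — FAILS
Hence LHS − RHS is never negative, i.e. LHS ≥ RHS throughout, so the claimed relation (<) fails for every integer in [-1000, 1000].

No integer in the range satisfies it.

Answer: Never true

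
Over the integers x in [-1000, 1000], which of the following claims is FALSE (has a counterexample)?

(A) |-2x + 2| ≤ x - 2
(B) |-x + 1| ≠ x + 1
(A) x = 0: LHS = |-2·0 + 2| = |2| = 2, RHS = 0 - 2 = -2; 2 ≤ -2 — FAILS
(B) x = 0: LHS = |-0 + 1| = |1| = 1, RHS = 0 + 1 = 1; 1 ≠ 1 — FAILS

Answer: Both A and B are false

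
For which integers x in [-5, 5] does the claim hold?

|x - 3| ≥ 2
Holds for: {-5, -4, -3, -2, -1, 0, 1, 5}
Fails for: {2, 3, 4}

Answer: {-5, -4, -3, -2, -1, 0, 1, 5}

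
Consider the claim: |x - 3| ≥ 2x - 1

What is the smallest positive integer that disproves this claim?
Testing positive integers:
x = 1: LHS = |1 - 3| = |-2| = 2, RHS = 2·1 - 1 = 1; 2 ≥ 1 — holds
x = 2: LHS = |2 - 3| = |-1| = 1, RHS = 2·2 - 1 = 3; 1 ≥ 3 — FAILS  ← smallest positive counterexample

Answer: x = 2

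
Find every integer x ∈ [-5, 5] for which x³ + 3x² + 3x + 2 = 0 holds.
Holds for: {-2}
Fails for: {-5, -4, -3, -1, 0, 1, 2, 3, 4, 5}

Answer: {-2}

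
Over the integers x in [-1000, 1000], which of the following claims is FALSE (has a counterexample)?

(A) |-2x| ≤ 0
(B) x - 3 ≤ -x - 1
(A) x = 1: LHS = |-2·1| = |-2| = 2; 2 ≤ 0 — FAILS
(B) x = 2: LHS = 2 - 3 = -1, RHS = -2 - 1 = -3; -1 ≤ -3 — FAILS

Answer: Both A and B are false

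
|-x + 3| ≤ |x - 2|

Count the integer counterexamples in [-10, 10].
Counterexamples in [-10, 10]: {-10, -9, -8, -7, -6, -5, -4, -3, -2, -1, 0, 1, 2}.

Counting them gives 13 values.

Answer: 13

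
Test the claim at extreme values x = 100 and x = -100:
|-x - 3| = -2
x = 100: LHS = |-100 - 3| = |-103| = 103; 103 = -2 — FAILS
x = -100: LHS = |-(-100) - 3| = |97| = 97; 97 = -2 — FAILS

Answer: No, fails for both x = 100 and x = -100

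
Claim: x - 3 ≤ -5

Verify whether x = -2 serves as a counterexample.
Substitute x = -2 into the relation:
x = -2: LHS = (-2) - 3 = -5; -5 ≤ -5 — holds

The claim holds here, so x = -2 is not a counterexample. (A counterexample exists elsewhere, e.g. x = 0.)

Answer: No, x = -2 is not a counterexample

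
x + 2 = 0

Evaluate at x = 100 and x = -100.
x = 100: LHS = 100 + 2 = 102; 102 = 0 — FAILS
x = -100: LHS = (-100) + 2 = -98; -98 = 0 — FAILS

Answer: No, fails for both x = 100 and x = -100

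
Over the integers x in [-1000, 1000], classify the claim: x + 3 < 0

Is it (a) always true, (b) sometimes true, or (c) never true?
Holds at x = -4: LHS = (-4) + 3 = -1; -1 < 0 — holds
Fails at x = 0: LHS = 0 + 3 = 3; 3 < 0 — FAILS
It is satisfied by some integers in the range but not all.

Answer: Sometimes true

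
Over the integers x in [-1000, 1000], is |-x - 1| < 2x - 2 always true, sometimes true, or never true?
Holds at x = 4: LHS = |-4 - 1| = |-5| = 5, RHS = 2·4 - 2 = 6; 5 < 6 — holds
Fails at x = 0: LHS = |-0 - 1| = |-1| = 1, RHS = 2·0 - 2 = -2; 1 < -2 — FAILS
It is satisfied by some integers in the range but not all.

Answer: Sometimes true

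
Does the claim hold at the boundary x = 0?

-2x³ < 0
x = 0: LHS = -2·0³ = 0; 0 < 0 — FAILS

The relation fails at x = 0, so x = 0 is a counterexample.

Answer: No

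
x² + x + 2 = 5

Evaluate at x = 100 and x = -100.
x = 100: LHS = 100² + 100 + 2 = 10102; 10102 = 5 — FAILS
x = -100: LHS = (-100)² + (-100) + 2 = 9902; 9902 = 5 — FAILS

Answer: No, fails for both x = 100 and x = -100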